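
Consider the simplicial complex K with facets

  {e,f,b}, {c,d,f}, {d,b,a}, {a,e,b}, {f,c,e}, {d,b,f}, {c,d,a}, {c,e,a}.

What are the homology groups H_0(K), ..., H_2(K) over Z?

Order the vertices as a < b < c < d < e < f. Listing each simplex with vertices in this order, K has dimension 2 with simplices:

  0-simplices (6): a, b, c, d, e, f
  1-simplices (12): ab, ac, ad, ae, bd, be, bf, cd, ce, cf, df, ef
  2-simplices (8): abd, abe, acd, ace, bdf, bef, cdf, cef

so the chain groups are C_0 ≅ Z^6, C_1 ≅ Z^12, C_2 ≅ Z^8.

Boundary ∂_1: C_1 → C_0 sends each edge [p,q] (with p < q) to q − p.
As a 6×12 matrix over Z this has rank 5, with invariant factors (1,1,1,1,1).

Boundary ∂_2: C_2 → C_1 sends each 2-simplex [p,q,r] to [q,r] − [p,r] + [p,q]. For instance
  ∂bdf = df − bf + bd,
  ∂ace = ce − ae + ac.
The 12×8 boundary matrix has rank 7 and Smith normal form diag(1,1,1,1,1,1,1).

Reading off H_k = ker ∂_k / im ∂_{k+1}:

  H_0: rank C_0 − rank ∂_1 = 6 − 5 = 1, and the invariant factors of ∂_1 are all 1, so H_0 ≅ Z.
  H_1: rank ker ∂_1 − rank ∂_2 = (12 − 5) − 7 = 0, and the invariant factors of ∂_2 are all 1, so H_1 ≅ 0.
  H_2: rank ker ∂_2 − rank ∂_3 = (8 − 7) − 0 = 1, and there is no ∂_3, so H_2 ≅ Z.

As a check, the Euler characteristic is 6 − 12 + 8 = 2, which agrees with 1 − 0 + 1 = 2.
(K is a triangulation of the 2-sphere S^2.)

H_0 ≅ Z,  H_1 = 0,  H_2 ≅ Z.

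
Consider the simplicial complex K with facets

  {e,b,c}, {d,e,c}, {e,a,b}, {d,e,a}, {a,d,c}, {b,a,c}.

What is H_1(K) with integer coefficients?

H_1 = 0.

K has 5 vertices, 9 edges, 6 triangles.
rank ∂_1 = 4, rank ∂_2 = 5 ⇒ b_1 = 9 − 4 − 5 = 0; all invariant factors of ∂_2 are 1 so no torsion. So H_1 = 0.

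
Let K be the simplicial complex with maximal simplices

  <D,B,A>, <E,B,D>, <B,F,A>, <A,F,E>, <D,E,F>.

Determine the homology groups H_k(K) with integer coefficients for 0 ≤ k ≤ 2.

We work with the vertex ordering A < B < D < E < F. The simplices of K, each written with vertices in increasing order, are:

  0-simplices (5): A, B, D, E, F
  1-simplices (10): AB, AD, AE, AF, BD, BE, BF, DE, DF, EF
  2-simplices (5): ABD, ABF, AEF, BDE, DEF

so the chain groups are C_0 ≅ Z^5, C_1 ≅ Z^10, C_2 ≅ Z^5.

Boundary ∂_1: C_1 → C_0 is given by ∂[p,q] = [q] − [p].
This gives a 5×10 integer matrix of rank 4; reducing to Smith normal form yields diagonal entries (1,1,1,1).

∂_2: C_2 → C_1 maps a triangle to the signed sum of its edges. For instance
  ∂BDE = DE − BE + BD,
  ∂ABD = BD − AD + AB.
The resulting 10×5 matrix has rank 5, and its Smith normal form has invariant factors (1,1,1,1,1).

From H_k ≅ ker(∂_k) / im(∂_{k+1}) we obtain:

  H_0: rank C_0 − rank ∂_1 = 5 − 4 = 1, and the invariant factors of ∂_1 are all 1, so H_0 = Z.
  H_1: rank ker ∂_1 − rank ∂_2 = (10 − 4) − 5 = 1, and the invariant factors of ∂_2 are all 1, so H_1 = Z.
  H_2: rank ker ∂_2 − rank ∂_3 = (5 − 5) − 0 = 0, and there is no ∂_3, so H_2 = 0.

H_0 ≅ Z,  H_1 ≅ Z,  H_2 = 0.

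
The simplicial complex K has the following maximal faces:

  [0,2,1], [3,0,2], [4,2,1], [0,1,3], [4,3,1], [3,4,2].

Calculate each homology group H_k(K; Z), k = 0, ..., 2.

Order the vertices as 0 < 1 < 2 < 3 < 4. Listing each simplex with vertices in this order, K has dimension 2 with simplices:

  0-simplices (5): [0], [1], [2], [3], [4]
  1-simplices (9): [0,1], [0,2], [0,3], [1,2], [1,3], [1,4], [2,3], [2,4], [3,4]
  2-simplices (6): [0,1,2], [0,1,3], [0,2,3], [1,2,4], [1,3,4], [2,3,4]

Hence C_0 ≅ Z^5, C_1 ≅ Z^9, C_2 ≅ Z^6.

∂_1: C_1 → C_0 is given by ∂[p,q] = [q] − [p].
This gives a 5×9 integer matrix of rank 4; reducing to Smith normal form yields diagonal entries (1,1,1,1).

The boundary map ∂_2: C_2 → C_1 maps a triangle to the signed sum of its edges. For instance
  ∂[1,3,4] = [3,4] − [1,4] + [1,3],
  ∂[0,1,2] = [1,2] − [0,2] + [0,1].
As a 9×6 matrix over Z this has rank 5, with invariant factors (1,1,1,1,1).

From H_k ≅ ker(∂_k) / im(∂_{k+1}) we obtain:

  H_0: rank C_0 − rank ∂_1 = 5 − 4 = 1, and the invariant factors of ∂_1 are all 1, so H_0 = Z.
  H_1: rank ker ∂_1 − rank ∂_2 = (9 − 4) − 5 = 0, and the invariant factors of ∂_2 are all 1, so H_1 = 0.
  H_2: rank ker ∂_2 − rank ∂_3 = (6 − 5) − 0 = 1, and there is no ∂_3, so H_2 = Z.

As a check, the Euler characteristic is 5 − 9 + 6 = 2, which agrees with 1 − 0 + 1 = 2.

H_0 = Z,  H_1 = 0,  H_2 = Z.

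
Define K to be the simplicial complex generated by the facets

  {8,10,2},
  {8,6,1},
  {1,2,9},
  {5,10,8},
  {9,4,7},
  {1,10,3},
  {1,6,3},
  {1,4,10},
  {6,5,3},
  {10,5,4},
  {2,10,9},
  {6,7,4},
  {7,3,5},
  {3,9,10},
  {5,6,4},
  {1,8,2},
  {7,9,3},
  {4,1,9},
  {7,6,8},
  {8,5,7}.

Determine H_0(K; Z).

H_0 ≅ Z.

We work with the vertex ordering 1 < 2 < 3 < 4 < 5 < 6 < 7 < 8 < 9 < 10. The simplices of K, each written with vertices in increasing order, are:

  0-simplices (10): [1], [2], [3], [4], [5], [6], [7], [8], [9], [10]
  1-simplices (30): (30 of them)
  2-simplices (20): (20 of them)

so the chain groups are C_0 ≅ Z^10, C_1 ≅ Z^30, C_2 ≅ Z^20.

Boundary ∂_1: C_1 → C_0 sends each edge [p,q] (with p < q) to q − p. For instance
  ∂[8,10] = [10] − [8].
This gives a 10×30 integer matrix of rank 9; reducing to Smith normal form yields diagonal entries (1,1,1,1,1,1,1,1,1).

Boundary ∂_2: C_2 → C_1 acts by ∂[p,q,r] = [q,r] − [p,r] + [p,q]. For instance
  ∂[5,8,10] = [8,10] − [5,10] + [5,8],
  ∂[2,8,10] = [8,10] − [2,10] + [2,8].
This gives a 30×20 integer matrix of rank 20; reducing to Smith normal form yields diagonal entries (1,1,1,1,1,1,1,1,1,1,1,1,1,1,1,1,1,1,1,2).

Reading off H_k = ker ∂_k / im ∂_{k+1}:

  H_0: rank C_0 − rank ∂_1 = 10 − 9 = 1, and the invariant factors of ∂_1 are all 1, so H_0 = Z.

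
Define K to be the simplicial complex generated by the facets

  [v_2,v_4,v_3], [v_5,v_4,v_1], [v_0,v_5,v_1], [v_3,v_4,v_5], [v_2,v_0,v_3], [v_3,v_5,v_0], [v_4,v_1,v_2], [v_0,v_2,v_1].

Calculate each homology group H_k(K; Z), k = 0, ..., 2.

Fix the vertex order v_0 < v_1 < v_2 < v_3 < v_4 < v_5 and write every simplex with vertices in increasing order. Then dim K = 2 and the simplices of K are:

  0-simplices (6): [v_0], [v_1], [v_2], [v_3], [v_4], [v_5]
  1-simplices (12): [v_0,v_1], [v_0,v_2], [v_0,v_3], [v_0,v_5], [v_1,v_2], [v_1,v_4], [v_1,v_5], [v_2,v_3], [v_2,v_4], [v_3,v_4], [v_3,v_5], [v_4,v_5]
  2-simplices (8): [v_0,v_1,v_2], [v_0,v_1,v_5], [v_0,v_2,v_3], [v_0,v_3,v_5], [v_1,v_2,v_4], [v_1,v_4,v_5], [v_2,v_3,v_4], [v_3,v_4,v_5]

so the chain groups are C_0 ≅ Z^6, C_1 ≅ Z^12, C_2 ≅ Z^8.

Boundary ∂_1: C_1 → C_0 sends each edge [p,q] (with p < q) to q − p. For instance
  ∂[v_0,v_5] = [v_5] − [v_0].
This gives a 6×12 integer matrix of rank 5; reducing to Smith normal form yields diagonal entries (1,1,1,1,1).

The boundary map ∂_2: C_2 → C_1 acts by ∂[p,q,r] = [q,r] − [p,r] + [p,q]. For instance
  ∂[v_2,v_3,v_4] = [v_3,v_4] − [v_2,v_4] + [v_2,v_3],
  ∂[v_1,v_2,v_4] = [v_2,v_4] − [v_1,v_4] + [v_1,v_2].
The 12×8 boundary matrix has rank 7 and Smith normal form diag(1,1,1,1,1,1,1).

Now H_k = ker ∂_k / im ∂_{k+1}, so:

  H_0: rank C_0 − rank ∂_1 = 6 − 5 = 1, and the invariant factors of ∂_1 are all 1, so H_0 ≅ Z.
  H_1: rank ker ∂_1 − rank ∂_2 = (12 − 5) − 7 = 0, and the invariant factors of ∂_2 are all 1, so H_1 ≅ 0.
  H_2: rank ker ∂_2 − rank ∂_3 = (8 − 7) − 0 = 1, and there is no ∂_3, so H_2 ≅ Z.

(K is a triangulation of the 2-sphere S^2.)

H_0 = Z,  H_1 = 0,  H_2 = Z.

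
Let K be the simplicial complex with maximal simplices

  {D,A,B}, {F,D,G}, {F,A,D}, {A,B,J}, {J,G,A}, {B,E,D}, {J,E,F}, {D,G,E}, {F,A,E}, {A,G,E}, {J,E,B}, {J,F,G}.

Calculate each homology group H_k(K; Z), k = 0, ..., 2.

H_0 = Z,  H_1 = Z/2,  H_2 = 0.

Order the vertices as A < B < D < E < F < G < J. Listing each simplex with vertices in this order, K has dimension 2 with simplices:

  0-simplices (7): A, B, D, E, F, G, J
  1-simplices (18): AB, AD, AE, AF, AG, AJ, BD, BE, BJ, DE, DF, DG, EF, EG, EJ, FG, FJ, GJ
  2-simplices (12): ABD, ABJ, ADF, AEF, AEG, AGJ, BDE, BEJ, DEG, DFG, EFJ, FGJ

Hence C_0 ≅ Z^7, C_1 ≅ Z^18, C_2 ≅ Z^12.

The boundary map ∂_1: C_1 → C_0 sends each edge [p,q] (with p < q) to q − p. For instance
  ∂AF = F − A.
The 7×18 boundary matrix has rank 6 and Smith normal form diag(1,1,1,1,1,1).

The boundary map ∂_2: C_2 → C_1 sends each 2-simplex [p,q,r] to [q,r] − [p,r] + [p,q]. For instance
  ∂AEF = EF − AF + AE,
  ∂BEJ = EJ − BJ + BE.
The resulting 18×12 matrix has rank 12, and its Smith normal form has invariant factors (1,1,1,1,1,1,1,1,1,1,1,2).

Computing H_k = (kernel of ∂_k) / (image of ∂_{k+1}):

  H_0: rank C_0 − rank ∂_1 = 7 − 6 = 1, and the invariant factors of ∂_1 are all 1, so H_0 = Z.
  H_1: rank ker ∂_1 − rank ∂_2 = (18 − 6) − 12 = 0, and ∂_2 has invariant factor 2 > 1, so H_1 = Z/2.
  H_2: rank ker ∂_2 − rank ∂_3 = (12 − 12) − 0 = 0, and there is no ∂_3, so H_2 = 0.

As a check, the Euler characteristic is 7 − 18 + 12 = 1, which agrees with 1 − 0 + 0 = 1.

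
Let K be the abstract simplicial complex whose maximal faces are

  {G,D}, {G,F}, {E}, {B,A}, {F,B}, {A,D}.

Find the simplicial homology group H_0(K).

H_0 ≅ Z^2.

K has 6 vertices, 5 edges.
rank ∂_0 = 0, rank ∂_1 = 4 ⇒ b_0 = 6 − 0 − 4 = 2; all invariant factors of ∂_1 are 1 so no torsion. So H_0 ≅ Z^2.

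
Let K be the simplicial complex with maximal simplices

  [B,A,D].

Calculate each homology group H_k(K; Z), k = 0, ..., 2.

K has 3 vertices, 3 edges, 1 triangle.
rank ∂_0 = 0, rank ∂_1 = 2 ⇒ b_0 = 3 − 0 − 2 = 1; all invariant factors of ∂_1 are 1 so no torsion. So H_0 = Z.
rank ∂_1 = 2, rank ∂_2 = 1 ⇒ b_1 = 3 − 2 − 1 = 0; all invariant factors of ∂_2 are 1 so no torsion. So H_1 = 0.
rank ∂_2 = 1, rank ∂_3 = 0 ⇒ b_2 = 1 − 1 − 0 = 0. So H_2 = 0.

H_0 ≅ Z,  H_1 = 0,  H_2 = 0.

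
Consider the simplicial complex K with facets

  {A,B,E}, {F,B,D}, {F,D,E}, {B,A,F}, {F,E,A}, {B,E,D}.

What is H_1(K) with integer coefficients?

Fix the vertex order A < B < D < E < F and write every simplex with vertices in increasing order. Then dim K = 2 and the simplices of K are:

  0-simplices (5): A, B, D, E, F
  1-simplices (9): AB, AE, AF, BD, BE, BF, DE, DF, EF
  2-simplices (6): ABE, ABF, AEF, BDE, BDF, DEF

Hence C_0 ≅ Z^5, C_1 ≅ Z^9, C_2 ≅ Z^6.

∂_1: C_1 → C_0 maps an edge to its endpoints' difference, ∂[p,q] = q − p. For instance
  ∂AF = F − A.
The 5×9 boundary matrix has rank 4 and Smith normal form diag(1,1,1,1).

∂_2: C_2 → C_1 maps a triangle to the signed sum of its edges. For instance
  ∂ABE = BE − AE + AB,
  ∂ABF = BF − AF + AB.
As a 9×6 matrix over Z this has rank 5, with invariant factors (1,1,1,1,1).

Now H_k = ker ∂_k / im ∂_{k+1}, so:

  H_1: rank ker ∂_1 − rank ∂_2 = (9 − 4) − 5 = 0, and the invariant factors of ∂_2 are all 1, so H_1 ≅ 0.

H_1 ≅ 0.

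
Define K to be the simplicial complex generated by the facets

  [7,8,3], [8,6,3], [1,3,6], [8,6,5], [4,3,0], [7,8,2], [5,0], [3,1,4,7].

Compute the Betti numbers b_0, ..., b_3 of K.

K has 9 vertices, 18 edges, 10 triangles, 1 3-simplex.
rank ∂_0 = 0, rank ∂_1 = 8 ⇒ b_0 = 9 − 0 − 8 = 1; all invariant factors of ∂_1 are 1 so no torsion. So H_0 ≅ Z.
rank ∂_1 = 8, rank ∂_2 = 9 ⇒ b_1 = 18 − 8 − 9 = 1; all invariant factors of ∂_2 are 1 so no torsion. So H_1 ≅ Z.
rank ∂_2 = 9, rank ∂_3 = 1 ⇒ b_2 = 10 − 9 − 1 = 0; all invariant factors of ∂_3 are 1 so no torsion. So H_2 ≅ 0.
rank ∂_3 = 1, rank ∂_4 = 0 ⇒ b_3 = 1 − 1 − 0 = 0. So H_3 ≅ 0.

b_0 = 1, b_1 = 1, b_2 = 0, b_3 = 0.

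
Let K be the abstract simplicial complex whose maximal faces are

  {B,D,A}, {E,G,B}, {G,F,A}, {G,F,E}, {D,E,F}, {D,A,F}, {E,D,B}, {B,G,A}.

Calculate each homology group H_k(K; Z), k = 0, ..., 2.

Fix the vertex order A < B < D < E < F < G and write every simplex with vertices in increasing order. Then dim K = 2 and the simplices of K are:

  0-simplices (6): A, B, D, E, F, G
  1-simplices (12): AB, AD, AF, AG, BD, BE, BG, DE, DF, EF, EG, FG
  2-simplices (8): ABD, ABG, ADF, AFG, BDE, BEG, DEF, EFG

so the chain groups are C_0 ≅ Z^6, C_1 ≅ Z^12, C_2 ≅ Z^8.

Boundary ∂_1: C_1 → C_0 maps an edge to its endpoints' difference, ∂[p,q] = q − p.
As a 6×12 matrix over Z this has rank 5, with invariant factors (1,1,1,1,1).

Boundary ∂_2: C_2 → C_1 maps a triangle to the signed sum of its edges. For instance
  ∂ABG = BG − AG + AB,
  ∂EFG = FG − EG + EF.
As a 12×8 matrix over Z this has rank 7, with invariant factors (1,1,1,1,1,1,1).

Reading off H_k = ker ∂_k / im ∂_{k+1}:

  H_0: rank C_0 − rank ∂_1 = 6 − 5 = 1, and the invariant factors of ∂_1 are all 1, so H_0 = Z.
  H_1: rank ker ∂_1 − rank ∂_2 = (12 − 5) − 7 = 0, and the invariant factors of ∂_2 are all 1, so H_1 = 0.
  H_2: rank ker ∂_2 − rank ∂_3 = (8 − 7) − 0 = 1, and there is no ∂_3, so H_2 = Z.

H_0 ≅ Z,  H_1 = 0,  H_2 ≅ Z.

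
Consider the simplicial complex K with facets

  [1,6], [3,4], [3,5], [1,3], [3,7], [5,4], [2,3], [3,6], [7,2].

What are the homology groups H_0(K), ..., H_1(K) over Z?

H_0 = Z,  H_1 = Z^3.

Order the vertices as 1 < 2 < 3 < 4 < 5 < 6 < 7. Listing each simplex with vertices in this order, K has dimension 1 with simplices:

  0-simplices (7): [1], [2], [3], [4], [5], [6], [7]
  1-simplices (9): [1,3], [1,6], [2,3], [2,7], [3,4], [3,5], [3,6], [3,7], [4,5]

Hence C_0 ≅ Z^7, C_1 ≅ Z^9.

∂_1: C_1 → C_0 maps an edge to its endpoints' difference, ∂[p,q] = q − p. For instance
  ∂[2,3] = [3] − [2].
The 7×9 boundary matrix has rank 6 and Smith normal form diag(1,1,1,1,1,1).

Now H_k = ker ∂_k / im ∂_{k+1}, so:

  H_0: rank C_0 − rank ∂_1 = 7 − 6 = 1, and the invariant factors of ∂_1 are all 1, so H_0 ≅ Z.
  H_1: rank ker ∂_1 − rank ∂_2 = (9 − 6) − 0 = 3, and there is no ∂_2, so H_1 ≅ Z^3.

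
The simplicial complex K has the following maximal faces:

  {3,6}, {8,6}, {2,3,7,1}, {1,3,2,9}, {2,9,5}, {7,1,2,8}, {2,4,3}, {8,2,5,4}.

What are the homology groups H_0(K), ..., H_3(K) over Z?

We work with the vertex ordering 1 < 2 < 3 < 4 < 5 < 6 < 7 < 8 < 9. The simplices of K, each written with vertices in increasing order, are:

  0-simplices (9): [1], [2], [3], [4], [5], [6], [7], [8], [9]
  1-simplices (21): [1,2], [1,3], [1,7], [1,8], [1,9], [2,3], [2,4], [2,5], [2,7], [2,8], [2,9], [3,4], [3,6], [3,7], [3,9], [4,5], [4,8], [5,8], [5,9], [6,8], [7,8]
  2-simplices (16): [1,2,3], [1,2,7], [1,2,8], [1,2,9], [1,3,7], [1,3,9], [1,7,8], [2,3,4], [2,3,7], [2,3,9], [2,4,5], [2,4,8], [2,5,8], [2,5,9], [2,7,8], [4,5,8]
  3-simplices (4): [1,2,3,7], [1,2,3,9], [1,2,7,8], [2,4,5,8]

giving chain groups C_0 ≅ Z^9, C_1 ≅ Z^21, C_2 ≅ Z^16, C_3 ≅ Z^4.

The boundary map ∂_1: C_1 → C_0 is given by ∂[p,q] = [q] − [p]. For instance
  ∂[6,8] = [8] − [6].
This gives a 9×21 integer matrix of rank 8; reducing to Smith normal form yields diagonal entries (1,1,1,1,1,1,1,1).

Boundary ∂_2: C_2 → C_1 maps a triangle to the signed sum of its edges. For instance
  ∂[2,4,8] = [4,8] − [2,8] + [2,4],
  ∂[1,7,8] = [7,8] − [1,8] + [1,7].
This gives a 21×16 integer matrix of rank 12; reducing to Smith normal form yields diagonal entries (1,1,1,1,1,1,1,1,1,1,1,1).

The boundary map ∂_3: C_3 → C_2 sends each 3-simplex σ to the alternating sum Σ_i (−1)^i (σ with its i-th vertex removed). For instance
  ∂[1,2,7,8] = [2,7,8] − [1,7,8] + [1,2,8] − [1,2,7],
  ∂[1,2,3,7] = [2,3,7] − [1,3,7] + [1,2,7] − [1,2,3].
As a 16×4 matrix over Z this has rank 4, with invariant factors (1,1,1,1).

Computing H_k = (kernel of ∂_k) / (image of ∂_{k+1}):

  H_0: rank C_0 − rank ∂_1 = 9 − 8 = 1, and the invariant factors of ∂_1 are all 1, so H_0 ≅ Z.
  H_1: rank ker ∂_1 − rank ∂_2 = (21 − 8) − 12 = 1, and the invariant factors of ∂_2 are all 1, so H_1 ≅ Z.
  H_2: rank ker ∂_2 − rank ∂_3 = (16 − 12) − 4 = 0, and the invariant factors of ∂_3 are all 1, so H_2 ≅ 0.
  H_3: rank ker ∂_3 − rank ∂_4 = (4 − 4) − 0 = 0, and there is no ∂_4, so H_3 ≅ 0.

H_0 = Z,  H_1 = Z,  H_2 = 0,  H_3 = 0.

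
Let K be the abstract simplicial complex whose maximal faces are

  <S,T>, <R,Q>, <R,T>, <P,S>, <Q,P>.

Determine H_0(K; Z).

We work with the vertex ordering P < Q < R < S < T. The simplices of K, each written with vertices in increasing order, are:

  0-simplices (5): P, Q, R, S, T
  1-simplices (5): PQ, PS, QR, RT, ST

giving chain groups C_0 ≅ Z^5, C_1 ≅ Z^5.

∂_1: C_1 → C_0 maps an edge to its endpoints' difference, ∂[p,q] = q − p.
The resulting 5×5 matrix has rank 4, and its Smith normal form has invariant factors (1,1,1,1).

From H_k ≅ ker(∂_k) / im(∂_{k+1}) we obtain:

  H_0: rank C_0 − rank ∂_1 = 5 − 4 = 1, and the invariant factors of ∂_1 are all 1, so H_0 ≅ Z.

H_0 = Z.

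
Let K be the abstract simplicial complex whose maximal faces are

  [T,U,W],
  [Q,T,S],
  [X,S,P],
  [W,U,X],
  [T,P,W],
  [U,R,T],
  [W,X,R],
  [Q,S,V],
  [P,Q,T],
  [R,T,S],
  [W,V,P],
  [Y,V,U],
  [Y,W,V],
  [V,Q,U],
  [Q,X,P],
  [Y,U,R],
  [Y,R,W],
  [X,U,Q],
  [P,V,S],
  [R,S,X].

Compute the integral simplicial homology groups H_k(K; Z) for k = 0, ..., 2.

H_0 = Z,  H_1 = Z ⊕ Z/2Z,  H_2 = 0.

Fix the vertex order P < Q < R < S < T < U < V < W < X < Y and write every simplex with vertices in increasing order. Then dim K = 2 and the simplices of K are:

  0-simplices (10): P, Q, R, S, T, U, V, W, X, Y
  1-simplices (30): PQ, PS, PT, PV, PW, PX, QS, QT, QU, QV, QX, RS, RT, RU, RW, RX, RY, ST, SV, SX, TU, TW, UV, UW, UX, UY, VW, VY, WX, WY
  2-simplices (20): PQT, PQX, PSV, PSX, PTW, PVW, QST, QSV, QUV, QUX, RST, RSX, RTU, RUY, RWX, RWY, TUW, UVY, UWX, VWY

Hence C_0 ≅ Z^10, C_1 ≅ Z^30, C_2 ≅ Z^20.

Boundary ∂_1: C_1 → C_0 sends each edge [p,q] (with p < q) to q − p.
This gives a 10×30 integer matrix of rank 9; reducing to Smith normal form yields diagonal entries (1,1,1,1,1,1,1,1,1).

Boundary ∂_2: C_2 → C_1 acts by ∂[p,q,r] = [q,r] − [p,r] + [p,q]. For instance
  ∂PTW = TW − PW + PT,
  ∂QUX = UX − QX + QU.
As a 30×20 matrix over Z this has rank 20, with invariant factors (1,1,1,1,1,1,1,1,1,1,1,1,1,1,1,1,1,1,1,2).

Now H_k = ker ∂_k / im ∂_{k+1}, so:

  H_0: rank C_0 − rank ∂_1 = 10 − 9 = 1, and the invariant factors of ∂_1 are all 1, so H_0 = Z.
  H_1: rank ker ∂_1 − rank ∂_2 = (30 − 9) − 20 = 1, and ∂_2 has invariant factor 2 > 1, so H_1 = Z ⊕ Z/2Z.
  H_2: rank ker ∂_2 − rank ∂_3 = (20 − 20) − 0 = 0, and there is no ∂_3, so H_2 = 0.

As a check, the Euler characteristic is 10 − 30 + 20 = 0, which agrees with 1 − 1 + 0 = 0.
(K is a triangulation of the Klein bottle.)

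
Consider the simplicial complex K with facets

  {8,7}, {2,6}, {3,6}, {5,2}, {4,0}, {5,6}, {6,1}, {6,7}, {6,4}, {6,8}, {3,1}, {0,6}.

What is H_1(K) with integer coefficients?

Take the total order 0 < 1 < 2 < 3 < 4 < 5 < 6 < 7 < 8 on the vertex set. Then K (dimension 1) consists of the simplices:

  0-simplices (9): [0], [1], [2], [3], [4], [5], [6], [7], [8]
  1-simplices (12): [0,4], [0,6], [1,3], [1,6], [2,5], [2,6], [3,6], [4,6], [5,6], [6,7], [6,8], [7,8]

giving chain groups C_0 ≅ Z^9, C_1 ≅ Z^12.

∂_1: C_1 → C_0 maps an edge to its endpoints' difference, ∂[p,q] = q − p.
As a 9×12 matrix over Z this has rank 8, with invariant factors (1,1,1,1,1,1,1,1).

Computing H_k = (kernel of ∂_k) / (image of ∂_{k+1}):

  H_1: rank ker ∂_1 − rank ∂_2 = (12 − 8) − 0 = 4, and there is no ∂_2, so H_1 = Z^4.

H_1 = Z^4.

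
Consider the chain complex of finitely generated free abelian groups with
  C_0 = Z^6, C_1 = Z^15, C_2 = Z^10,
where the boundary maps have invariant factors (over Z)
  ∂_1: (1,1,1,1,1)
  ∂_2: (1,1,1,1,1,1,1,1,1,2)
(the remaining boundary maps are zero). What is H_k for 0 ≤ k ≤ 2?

H_0: b_0 = 6 − 0 − 5 = 1; torsion from ∂_1 factors > 1: none. So H_0 ≅ Z.
H_1: b_1 = 15 − 5 − 10 = 0; torsion from ∂_2 factors > 1: [2]. So H_1 ≅ Z/2.
H_2: b_2 = 10 − 10 − 0 = 0; torsion from ∂_3 factors > 1: none. So H_2 ≅ 0.

H_0 ≅ Z,  H_1 ≅ Z/2,  H_2 = 0.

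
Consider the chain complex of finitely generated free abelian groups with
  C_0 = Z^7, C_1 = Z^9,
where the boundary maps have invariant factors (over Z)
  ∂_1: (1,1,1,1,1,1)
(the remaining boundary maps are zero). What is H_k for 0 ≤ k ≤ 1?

H_0: b_0 = 7 − 0 − 6 = 1; torsion from ∂_1 factors > 1: none. So H_0 ≅ Z.
H_1: b_1 = 9 − 6 − 0 = 3; torsion from ∂_2 factors > 1: none. So H_1 ≅ Z^3.

H_0 ≅ Z,  H_1 ≅ Z^3.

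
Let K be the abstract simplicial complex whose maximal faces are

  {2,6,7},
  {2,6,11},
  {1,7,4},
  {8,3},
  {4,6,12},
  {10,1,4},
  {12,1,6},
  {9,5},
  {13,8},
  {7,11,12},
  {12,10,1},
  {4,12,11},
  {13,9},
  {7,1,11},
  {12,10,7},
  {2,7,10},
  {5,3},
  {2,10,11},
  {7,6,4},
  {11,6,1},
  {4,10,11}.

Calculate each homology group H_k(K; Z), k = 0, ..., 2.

Order the vertices as 1 < 2 < 3 < 4 < 5 < 6 < 7 < 8 < 9 < 10 < 11 < 12 < 13. Listing each simplex with vertices in this order, K has dimension 2 with simplices:

  0-simplices (13): [1], [2], [3], [4], [5], [6], [7], [8], [9], [10], [11], [12], [13]
  1-simplices (29): (29 of them)
  2-simplices (16): (16 of them)

Hence C_0 ≅ Z^13, C_1 ≅ Z^29, C_2 ≅ Z^16.

Boundary ∂_1: C_1 → C_0 is given by ∂[p,q] = [q] − [p].
As a 13×29 matrix over Z this has rank 11, with invariant factors (1,1,1,1,1,1,1,1,1,1,1).

Boundary ∂_2: C_2 → C_1 maps a triangle to the signed sum of its edges. For instance
  ∂[4,6,7] = [6,7] − [4,7] + [4,6],
  ∂[2,6,11] = [6,11] − [2,11] + [2,6].
The resulting 29×16 matrix has rank 15, and its Smith normal form has invariant factors (1,1,1,1,1,1,1,1,1,1,1,1,1,1,1).

From H_k ≅ ker(∂_k) / im(∂_{k+1}) we obtain:

  H_0: rank C_0 − rank ∂_1 = 13 − 11 = 2, and the invariant factors of ∂_1 are all 1, so H_0 = Z^2.
  H_1: rank ker ∂_1 − rank ∂_2 = (29 − 11) − 15 = 3, and the invariant factors of ∂_2 are all 1, so H_1 = Z^3.
  H_2: rank ker ∂_2 − rank ∂_3 = (16 − 15) − 0 = 1, and there is no ∂_3, so H_2 = Z.

H_0 ≅ Z^2,  H_1 ≅ Z^3,  H_2 ≅ Z.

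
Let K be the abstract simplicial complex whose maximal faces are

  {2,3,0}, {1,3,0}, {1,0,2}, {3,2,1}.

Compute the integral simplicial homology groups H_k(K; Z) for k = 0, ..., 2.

Fix the vertex order 0 < 1 < 2 < 3 and write every simplex with vertices in increasing order. Then dim K = 2 and the simplices of K are:

  0-simplices (4): [0], [1], [2], [3]
  1-simplices (6): [0,1], [0,2], [0,3], [1,2], [1,3], [2,3]
  2-simplices (4): [0,1,2], [0,1,3], [0,2,3], [1,2,3]

giving chain groups C_0 ≅ Z^4, C_1 ≅ Z^6, C_2 ≅ Z^4.

∂_1: C_1 → C_0 is given by ∂[p,q] = [q] − [p].
The resulting 4×6 matrix has rank 3, and its Smith normal form has invariant factors (1,1,1).

The boundary map ∂_2: C_2 → C_1 sends each 2-simplex [p,q,r] to [q,r] − [p,r] + [p,q]. For instance
  ∂[1,2,3] = [2,3] − [1,3] + [1,2],
  ∂[0,1,3] = [1,3] − [0,3] + [0,1].
The 6×4 boundary matrix has rank 3 and Smith normal form diag(1,1,1).

Computing H_k = (kernel of ∂_k) / (image of ∂_{k+1}):

  H_0: rank C_0 − rank ∂_1 = 4 − 3 = 1, and the invariant factors of ∂_1 are all 1, so H_0 ≅ Z.
  H_1: rank ker ∂_1 − rank ∂_2 = (6 − 3) − 3 = 0, and the invariant factors of ∂_2 are all 1, so H_1 ≅ 0.
  H_2: rank ker ∂_2 − rank ∂_3 = (4 − 3) − 0 = 1, and there is no ∂_3, so H_2 ≅ Z.

H_0 = Z,  H_1 = 0,  H_2 = Z.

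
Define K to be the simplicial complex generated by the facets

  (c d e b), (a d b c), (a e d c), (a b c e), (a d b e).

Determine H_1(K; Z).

H_1 ≅ 0.

Take the total order a < b < c < d < e on the vertex set. Then K (dimension 3) consists of the simplices:

  0-simplices (5): a, b, c, d, e
  1-simplices (10): ab, ac, ad, ae, bc, bd, be, cd, ce, de
  2-simplices (10): abc, abd, abe, acd, ace, ade, bcd, bce, bde, cde
  3-simplices (5): abcd, abce, abde, acde, bcde

Hence C_0 ≅ Z^5, C_1 ≅ Z^10, C_2 ≅ Z^10, C_3 ≅ Z^5.

Boundary ∂_1: C_1 → C_0 maps an edge to its endpoints' difference, ∂[p,q] = q − p.
The resulting 5×10 matrix has rank 4, and its Smith normal form has invariant factors (1,1,1,1).

Boundary ∂_2: C_2 → C_1 sends each 2-simplex [p,q,r] to [q,r] − [p,r] + [p,q]. For instance
  ∂abc = bc − ac + ab,
  ∂ace = ce − ae + ac.
The resulting 10×10 matrix has rank 6, and its Smith normal form has invariant factors (1,1,1,1,1,1).

∂_3: C_3 → C_2 sends each 3-simplex σ to the alternating sum Σ_i (−1)^i (σ with its i-th vertex removed). For instance
  ∂bcde = cde − bde + bce − bcd,
  ∂acde = cde − ade + ace − acd.
As a 10×5 matrix over Z this has rank 4, with invariant factors (1,1,1,1).

Computing H_k = (kernel of ∂_k) / (image of ∂_{k+1}):

  H_1: rank ker ∂_1 − rank ∂_2 = (10 − 4) − 6 = 0, and the invariant factors of ∂_2 are all 1, so H_1 = 0.

(K is a triangulation of the 3-sphere S^3.)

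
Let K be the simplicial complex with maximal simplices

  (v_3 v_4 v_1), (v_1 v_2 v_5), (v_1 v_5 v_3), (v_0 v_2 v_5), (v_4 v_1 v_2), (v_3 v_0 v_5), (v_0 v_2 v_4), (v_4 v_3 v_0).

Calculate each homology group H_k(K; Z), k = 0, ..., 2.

Take the total order v_0 < v_1 < v_2 < v_3 < v_4 < v_5 on the vertex set. Then K (dimension 2) consists of the simplices:

  0-simplices (6): [v_0], [v_1], [v_2], [v_3], [v_4], [v_5]
  1-simplices (12): [v_0,v_2], [v_0,v_3], [v_0,v_4], [v_0,v_5], [v_1,v_2], [v_1,v_3], [v_1,v_4], [v_1,v_5], [v_2,v_4], [v_2,v_5], [v_3,v_4], [v_3,v_5]
  2-simplices (8): [v_0,v_2,v_4], [v_0,v_2,v_5], [v_0,v_3,v_4], [v_0,v_3,v_5], [v_1,v_2,v_4], [v_1,v_2,v_5], [v_1,v_3,v_4], [v_1,v_3,v_5]

giving chain groups C_0 ≅ Z^6, C_1 ≅ Z^12, C_2 ≅ Z^8.

The boundary map ∂_1: C_1 → C_0 is given by ∂[p,q] = [q] − [p]. For instance
  ∂[v_3,v_5] = [v_5] − [v_3].
The resulting 6×12 matrix has rank 5, and its Smith normal form has invariant factors (1,1,1,1,1).

Boundary ∂_2: C_2 → C_1 maps a triangle to the signed sum of its edges. For instance
  ∂[v_0,v_2,v_5] = [v_2,v_5] − [v_0,v_5] + [v_0,v_2],
  ∂[v_1,v_3,v_4] = [v_3,v_4] − [v_1,v_4] + [v_1,v_3].
This gives a 12×8 integer matrix of rank 7; reducing to Smith normal form yields diagonal entries (1,1,1,1,1,1,1).

Now H_k = ker ∂_k / im ∂_{k+1}, so:

  H_0: rank C_0 − rank ∂_1 = 6 − 5 = 1, and the invariant factors of ∂_1 are all 1, so H_0 ≅ Z.
  H_1: rank ker ∂_1 − rank ∂_2 = (12 − 5) − 7 = 0, and the invariant factors of ∂_2 are all 1, so H_1 ≅ 0.
  H_2: rank ker ∂_2 − rank ∂_3 = (8 − 7) − 0 = 1, and there is no ∂_3, so H_2 ≅ Z.

(K is a triangulation of the 2-sphere S^2.)

H_0 ≅ Z,  H_1 = 0,  H_2 ≅ Z.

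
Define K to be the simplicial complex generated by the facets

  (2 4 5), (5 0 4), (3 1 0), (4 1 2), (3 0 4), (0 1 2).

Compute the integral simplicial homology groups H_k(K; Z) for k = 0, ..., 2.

H_0 = Z,  H_1 = Z,  H_2 = 0.

Take the total order 0 < 1 < 2 < 3 < 4 < 5 on the vertex set. Then K (dimension 2) consists of the simplices:

  0-simplices (6): [0], [1], [2], [3], [4], [5]
  1-simplices (12): [0,1], [0,2], [0,3], [0,4], [0,5], [1,2], [1,3], [1,4], [2,4], [2,5], [3,4], [4,5]
  2-simplices (6): [0,1,2], [0,1,3], [0,3,4], [0,4,5], [1,2,4], [2,4,5]

giving chain groups C_0 ≅ Z^6, C_1 ≅ Z^12, C_2 ≅ Z^6.

∂_1: C_1 → C_0 maps an edge to its endpoints' difference, ∂[p,q] = q − p. For instance
  ∂[1,3] = [3] − [1].
The resulting 6×12 matrix has rank 5, and its Smith normal form has invariant factors (1,1,1,1,1).

Boundary ∂_2: C_2 → C_1 acts by ∂[p,q,r] = [q,r] − [p,r] + [p,q]. For instance
  ∂[0,4,5] = [4,5] − [0,5] + [0,4],
  ∂[0,1,2] = [1,2] − [0,2] + [0,1].
The resulting 12×6 matrix has rank 6, and its Smith normal form has invariant factors (1,1,1,1,1,1).

From H_k ≅ ker(∂_k) / im(∂_{k+1}) we obtain:

  H_0: rank C_0 − rank ∂_1 = 6 − 5 = 1, and the invariant factors of ∂_1 are all 1, so H_0 ≅ Z.
  H_1: rank ker ∂_1 − rank ∂_2 = (12 − 5) − 6 = 1, and the invariant factors of ∂_2 are all 1, so H_1 ≅ Z.
  H_2: rank ker ∂_2 − rank ∂_3 = (6 − 6) − 0 = 0, and there is no ∂_3, so H_2 ≅ 0.

(K is a triangulation of the cylinder S^1 x I.)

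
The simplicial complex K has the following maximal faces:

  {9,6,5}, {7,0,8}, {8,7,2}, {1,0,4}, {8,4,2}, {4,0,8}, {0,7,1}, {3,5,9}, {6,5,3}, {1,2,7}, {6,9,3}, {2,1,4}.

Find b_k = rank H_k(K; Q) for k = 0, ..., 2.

b_0 = 2, b_1 = 0, b_2 = 2.

Take the total order 0 < 1 < 2 < 3 < 4 < 5 < 6 < 7 < 8 < 9 on the vertex set. Then K (dimension 2) consists of the simplices:

  0-simplices (10): [0], [1], [2], [3], [4], [5], [6], [7], [8], [9]
  1-simplices (18): [0,1], [0,4], [0,7], [0,8], [1,2], [1,4], [1,7], [2,4], [2,7], [2,8], [3,5], [3,6], [3,9], [4,8], [5,6], [5,9], [6,9], [7,8]
  2-simplices (12): [0,1,4], [0,1,7], [0,4,8], [0,7,8], [1,2,4], [1,2,7], [2,4,8], [2,7,8], [3,5,6], [3,5,9], [3,6,9], [5,6,9]

giving chain groups C_0 ≅ Z^10, C_1 ≅ Z^18, C_2 ≅ Z^12.

Boundary ∂_1: C_1 → C_0 maps an edge to its endpoints' difference, ∂[p,q] = q − p.
The 10×18 boundary matrix has rank 8 and Smith normal form diag(1,1,1,1,1,1,1,1).

∂_2: C_2 → C_1 sends each 2-simplex [p,q,r] to [q,r] − [p,r] + [p,q]. For instance
  ∂[3,5,6] = [5,6] − [3,6] + [3,5],
  ∂[3,6,9] = [6,9] − [3,9] + [3,6].
The resulting 18×12 matrix has rank 10, and its Smith normal form has invariant factors (1,1,1,1,1,1,1,1,1,1).

From H_k ≅ ker(∂_k) / im(∂_{k+1}) we obtain:

  H_0: rank C_0 − rank ∂_1 = 10 − 8 = 2, and the invariant factors of ∂_1 are all 1, so H_0 = Z^2.
  H_1: rank ker ∂_1 − rank ∂_2 = (18 − 8) − 10 = 0, and the invariant factors of ∂_2 are all 1, so H_1 = 0.
  H_2: rank ker ∂_2 − rank ∂_3 = (12 − 10) − 0 = 2, and there is no ∂_3, so H_2 = Z^2.

Hence the Betti numbers are b_0 = 2, b_1 = 0, b_2 = 2.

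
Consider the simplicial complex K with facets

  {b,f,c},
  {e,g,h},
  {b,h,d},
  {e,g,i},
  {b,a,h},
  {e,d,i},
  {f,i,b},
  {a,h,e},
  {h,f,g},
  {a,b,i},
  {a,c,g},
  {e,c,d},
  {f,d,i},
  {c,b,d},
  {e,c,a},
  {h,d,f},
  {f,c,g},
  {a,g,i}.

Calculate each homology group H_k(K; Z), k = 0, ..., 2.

Fix the vertex order a < b < c < d < e < f < g < h < i and write every simplex with vertices in increasing order. Then dim K = 2 and the simplices of K are:

  0-simplices (9): a, b, c, d, e, f, g, h, i
  1-simplices (27): ab, ac, ae, ag, ah, ai, bc, bd, bf, bh, bi, cd, ce, cf, cg, de, df, dh, di, eg, eh, ei, fg, fh, fi, gh, gi
  2-simplices (18): abh, abi, ace, acg, aeh, agi, bcd, bcf, bdh, bfi, cde, cfg, dei, dfh, dfi, egh, egi, fgh

so the chain groups are C_0 ≅ Z^9, C_1 ≅ Z^27, C_2 ≅ Z^18.

∂_1: C_1 → C_0 maps an edge to its endpoints' difference, ∂[p,q] = q − p. For instance
  ∂bi = i − b.
The resulting 9×27 matrix has rank 8, and its Smith normal form has invariant factors (1,1,1,1,1,1,1,1).

Boundary ∂_2: C_2 → C_1 sends each 2-simplex [p,q,r] to [q,r] − [p,r] + [p,q]. For instance
  ∂abh = bh − ah + ab,
  ∂bfi = fi − bi + bf.
The resulting 27×18 matrix has rank 18, and its Smith normal form has invariant factors (1,1,1,1,1,1,1,1,1,1,1,1,1,1,1,1,1,2).

Computing H_k = (kernel of ∂_k) / (image of ∂_{k+1}):

  H_0: rank C_0 − rank ∂_1 = 9 − 8 = 1, and the invariant factors of ∂_1 are all 1, so H_0 = Z.
  H_1: rank ker ∂_1 − rank ∂_2 = (27 − 8) − 18 = 1, and ∂_2 has invariant factor 2 > 1, so H_1 = Z ⊕ Z_2.
  H_2: rank ker ∂_2 − rank ∂_3 = (18 − 18) − 0 = 0, and there is no ∂_3, so H_2 = 0.

As a check, the Euler characteristic is 9 − 27 + 18 = 0, which agrees with 1 − 1 + 0 = 0.
(K is a triangulation of the Klein bottle.)

H_0 ≅ Z,  H_1 ≅ Z ⊕ Z_2,  H_2 = 0.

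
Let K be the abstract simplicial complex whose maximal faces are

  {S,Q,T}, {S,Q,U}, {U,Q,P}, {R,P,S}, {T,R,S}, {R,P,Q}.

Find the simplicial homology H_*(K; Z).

H_0 ≅ Z,  H_1 ≅ Z,  H_2 = 0.

Take the total order P < Q < R < S < T < U on the vertex set. Then K (dimension 2) consists of the simplices:

  0-simplices (6): P, Q, R, S, T, U
  1-simplices (12): PQ, PR, PS, PU, QR, QS, QT, QU, RS, RT, ST, SU
  2-simplices (6): PQR, PQU, PRS, QST, QSU, RST

so the chain groups are C_0 ≅ Z^6, C_1 ≅ Z^12, C_2 ≅ Z^6.

∂_1: C_1 → C_0 is given by ∂[p,q] = [q] − [p]. For instance
  ∂QS = S − Q.
The resulting 6×12 matrix has rank 5, and its Smith normal form has invariant factors (1,1,1,1,1).

The boundary map ∂_2: C_2 → C_1 maps a triangle to the signed sum of its edges. For instance
  ∂QST = ST − QT + QS,
  ∂PQR = QR − PR + PQ.
The resulting 12×6 matrix has rank 6, and its Smith normal form has invariant factors (1,1,1,1,1,1).

Now H_k = ker ∂_k / im ∂_{k+1}, so:

  H_0: rank C_0 − rank ∂_1 = 6 − 5 = 1, and the invariant factors of ∂_1 are all 1, so H_0 = Z.
  H_1: rank ker ∂_1 − rank ∂_2 = (12 − 5) − 6 = 1, and the invariant factors of ∂_2 are all 1, so H_1 = Z.
  H_2: rank ker ∂_2 − rank ∂_3 = (6 − 6) − 0 = 0, and there is no ∂_3, so H_2 = 0.

As a check, the Euler characteristic is 6 − 12 + 6 = 0, which agrees with 1 − 1 + 0 = 0.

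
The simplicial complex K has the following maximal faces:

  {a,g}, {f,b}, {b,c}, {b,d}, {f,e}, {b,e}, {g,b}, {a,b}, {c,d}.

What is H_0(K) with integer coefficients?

H_0 ≅ Z.

K has 7 vertices, 9 edges.
rank ∂_0 = 0, rank ∂_1 = 6 ⇒ b_0 = 7 − 0 − 6 = 1; all invariant factors of ∂_1 are 1 so no torsion. So H_0 ≅ Z.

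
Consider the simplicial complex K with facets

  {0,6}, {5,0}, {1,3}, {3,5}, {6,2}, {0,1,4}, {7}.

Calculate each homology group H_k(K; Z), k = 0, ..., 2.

H_0 = Z^2,  H_1 = Z,  H_2 = 0.

Take the total order 0 < 1 < 2 < 3 < 4 < 5 < 6 < 7 on the vertex set. Then K (dimension 2) consists of the simplices:

  0-simplices (8): [0], [1], [2], [3], [4], [5], [6], [7]
  1-simplices (8): [0,1], [0,4], [0,5], [0,6], [1,3], [1,4], [2,6], [3,5]
  2-simplices (1): [0,1,4]

so the chain groups are C_0 ≅ Z^8, C_1 ≅ Z^8, C_2 ≅ Z^1.

The boundary map ∂_1: C_1 → C_0 sends each edge [p,q] (with p < q) to q − p.
The 8×8 boundary matrix has rank 6 and Smith normal form diag(1,1,1,1,1,1).

∂_2: C_2 → C_1 acts by ∂[p,q,r] = [q,r] − [p,r] + [p,q]. For instance
  ∂[0,1,4] = [1,4] − [0,4] + [0,1].
The 8×1 boundary matrix has rank 1 and Smith normal form diag(1).

Reading off H_k = ker ∂_k / im ∂_{k+1}:

  H_0: rank C_0 − rank ∂_1 = 8 − 6 = 2, and the invariant factors of ∂_1 are all 1, so H_0 ≅ Z^2.
  H_1: rank ker ∂_1 − rank ∂_2 = (8 − 6) − 1 = 1, and the invariant factors of ∂_2 are all 1, so H_1 ≅ Z.
  H_2: rank ker ∂_2 − rank ∂_3 = (1 − 1) − 0 = 0, and there is no ∂_3, so H_2 ≅ 0.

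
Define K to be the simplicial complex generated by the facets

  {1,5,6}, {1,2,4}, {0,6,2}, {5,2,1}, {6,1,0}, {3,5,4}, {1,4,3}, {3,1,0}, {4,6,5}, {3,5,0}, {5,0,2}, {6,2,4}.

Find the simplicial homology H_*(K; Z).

Take the total order 0 < 1 < 2 < 3 < 4 < 5 < 6 on the vertex set. Then K (dimension 2) consists of the simplices:

  0-simplices (7): [0], [1], [2], [3], [4], [5], [6]
  1-simplices (18): [0,1], [0,2], [0,3], [0,5], [0,6], [1,2], [1,3], [1,4], [1,5], [1,6], [2,4], [2,5], [2,6], [3,4], [3,5], [4,5], [4,6], [5,6]
  2-simplices (12): [0,1,3], [0,1,6], [0,2,5], [0,2,6], [0,3,5], [1,2,4], [1,2,5], [1,3,4], [1,5,6], [2,4,6], [3,4,5], [4,5,6]

Hence C_0 ≅ Z^7, C_1 ≅ Z^18, C_2 ≅ Z^12.

∂_1: C_1 → C_0 maps an edge to its endpoints' difference, ∂[p,q] = q − p.
As a 7×18 matrix over Z this has rank 6, with invariant factors (1,1,1,1,1,1).

∂_2: C_2 → C_1 maps a triangle to the signed sum of its edges. For instance
  ∂[0,1,6] = [1,6] − [0,6] + [0,1],
  ∂[0,2,6] = [2,6] − [0,6] + [0,2].
As a 18×12 matrix over Z this has rank 12, with invariant factors (1,1,1,1,1,1,1,1,1,1,1,2).

Reading off H_k = ker ∂_k / im ∂_{k+1}:

  H_0: rank C_0 − rank ∂_1 = 7 − 6 = 1, and the invariant factors of ∂_1 are all 1, so H_0 = Z.
  H_1: rank ker ∂_1 − rank ∂_2 = (18 − 6) − 12 = 0, and ∂_2 has invariant factor 2 > 1, so H_1 = Z/2Z.
  H_2: rank ker ∂_2 − rank ∂_3 = (12 − 12) − 0 = 0, and there is no ∂_3, so H_2 = 0.

(K is a triangulation of the real projective plane RP^2.)

H_0 = Z,  H_1 = Z/2Z,  H_2 = 0.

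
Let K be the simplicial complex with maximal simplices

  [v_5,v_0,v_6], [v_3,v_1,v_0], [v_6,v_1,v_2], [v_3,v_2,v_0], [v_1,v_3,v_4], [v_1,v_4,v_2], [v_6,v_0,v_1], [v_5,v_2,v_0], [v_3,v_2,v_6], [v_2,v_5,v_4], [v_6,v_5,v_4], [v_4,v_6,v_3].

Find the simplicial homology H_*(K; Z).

H_0 = Z,  H_1 = Z/2,  H_2 = 0.

Take the total order v_0 < v_1 < v_2 < v_3 < v_4 < v_5 < v_6 on the vertex set. Then K (dimension 2) consists of the simplices:

  0-simplices (7): [v_0], [v_1], [v_2], [v_3], [v_4], [v_5], [v_6]
  1-simplices (18): (18 of them)
  2-simplices (12): (12 of them)

Hence C_0 ≅ Z^7, C_1 ≅ Z^18, C_2 ≅ Z^12.

Boundary ∂_1: C_1 → C_0 sends each edge [p,q] (with p < q) to q − p. For instance
  ∂[v_3,v_4] = [v_4] − [v_3].
The 7×18 boundary matrix has rank 6 and Smith normal form diag(1,1,1,1,1,1).

Boundary ∂_2: C_2 → C_1 acts by ∂[p,q,r] = [q,r] − [p,r] + [p,q]. For instance
  ∂[v_3,v_4,v_6] = [v_4,v_6] − [v_3,v_6] + [v_3,v_4],
  ∂[v_4,v_5,v_6] = [v_5,v_6] − [v_4,v_6] + [v_4,v_5].
The 18×12 boundary matrix has rank 12 and Smith normal form diag(1,1,1,1,1,1,1,1,1,1,1,2).

Computing H_k = (kernel of ∂_k) / (image of ∂_{k+1}):

  H_0: rank C_0 − rank ∂_1 = 7 − 6 = 1, and the invariant factors of ∂_1 are all 1, so H_0 ≅ Z.
  H_1: rank ker ∂_1 − rank ∂_2 = (18 − 6) − 12 = 0, and ∂_2 has invariant factor 2 > 1, so H_1 ≅ Z/2.
  H_2: rank ker ∂_2 − rank ∂_3 = (12 − 12) − 0 = 0, and there is no ∂_3, so H_2 ≅ 0.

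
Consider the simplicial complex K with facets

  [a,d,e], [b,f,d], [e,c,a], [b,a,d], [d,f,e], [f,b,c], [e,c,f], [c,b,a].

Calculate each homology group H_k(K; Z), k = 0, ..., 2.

We work with the vertex ordering a < b < c < d < e < f. The simplices of K, each written with vertices in increasing order, are:

  0-simplices (6): a, b, c, d, e, f
  1-simplices (12): ab, ac, ad, ae, bc, bd, bf, ce, cf, de, df, ef
  2-simplices (8): abc, abd, ace, ade, bcf, bdf, cef, def

so the chain groups are C_0 ≅ Z^6, C_1 ≅ Z^12, C_2 ≅ Z^8.

The boundary map ∂_1: C_1 → C_0 maps an edge to its endpoints' difference, ∂[p,q] = q − p. For instance
  ∂de = e − d.
The 6×12 boundary matrix has rank 5 and Smith normal form diag(1,1,1,1,1).

∂_2: C_2 → C_1 maps a triangle to the signed sum of its edges. For instance
  ∂bdf = df − bf + bd,
  ∂ade = de − ae + ad.
As a 12×8 matrix over Z this has rank 7, with invariant factors (1,1,1,1,1,1,1).

Reading off H_k = ker ∂_k / im ∂_{k+1}:

  H_0: rank C_0 − rank ∂_1 = 6 − 5 = 1, and the invariant factors of ∂_1 are all 1, so H_0 ≅ Z.
  H_1: rank ker ∂_1 − rank ∂_2 = (12 − 5) − 7 = 0, and the invariant factors of ∂_2 are all 1, so H_1 ≅ 0.
  H_2: rank ker ∂_2 − rank ∂_3 = (8 − 7) − 0 = 1, and there is no ∂_3, so H_2 ≅ Z.

(K is a triangulation of the 2-sphere S^2.)

H_0 ≅ Z,  H_1 = 0,  H_2 ≅ Z.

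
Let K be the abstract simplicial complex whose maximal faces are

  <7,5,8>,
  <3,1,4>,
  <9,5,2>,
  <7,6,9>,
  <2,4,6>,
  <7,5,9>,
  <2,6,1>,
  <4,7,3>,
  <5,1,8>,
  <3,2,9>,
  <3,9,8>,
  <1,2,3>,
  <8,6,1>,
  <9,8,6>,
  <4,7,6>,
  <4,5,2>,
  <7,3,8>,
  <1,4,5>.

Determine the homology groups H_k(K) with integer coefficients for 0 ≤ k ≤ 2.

Fix the vertex order 1 < 2 < 3 < 4 < 5 < 6 < 7 < 8 < 9 and write every simplex with vertices in increasing order. Then dim K = 2 and the simplices of K are:

  0-simplices (9): [1], [2], [3], [4], [5], [6], [7], [8], [9]
  1-simplices (27): (27 of them)
  2-simplices (18): [1,2,3], [1,2,6], [1,3,4], [1,4,5], [1,5,8], [1,6,8], [2,3,9], [2,4,5], [2,4,6], [2,5,9], [3,4,7], [3,7,8], [3,8,9], [4,6,7], [5,7,8], [5,7,9], [6,7,9], [6,8,9]

Hence C_0 ≅ Z^9, C_1 ≅ Z^27, C_2 ≅ Z^18.

The boundary map ∂_1: C_1 → C_0 is given by ∂[p,q] = [q] − [p].
The 9×27 boundary matrix has rank 8 and Smith normal form diag(1,1,1,1,1,1,1,1).

∂_2: C_2 → C_1 sends each 2-simplex [p,q,r] to [q,r] − [p,r] + [p,q]. For instance
  ∂[4,6,7] = [6,7] − [4,7] + [4,6],
  ∂[3,8,9] = [8,9] − [3,9] + [3,8].
The resulting 27×18 matrix has rank 18, and its Smith normal form has invariant factors (1,1,1,1,1,1,1,1,1,1,1,1,1,1,1,1,1,2).

Reading off H_k = ker ∂_k / im ∂_{k+1}:

  H_0: rank C_0 − rank ∂_1 = 9 − 8 = 1, and the invariant factors of ∂_1 are all 1, so H_0 = Z.
  H_1: rank ker ∂_1 − rank ∂_2 = (27 − 8) − 18 = 1, and ∂_2 has invariant factor 2 > 1, so H_1 = Z ⊕ Z_2.
  H_2: rank ker ∂_2 − rank ∂_3 = (18 − 18) − 0 = 0, and there is no ∂_3, so H_2 = 0.

As a check, the Euler characteristic is 9 − 27 + 18 = 0, which agrees with 1 − 1 + 0 = 0.

H_0 = Z,  H_1 = Z ⊕ Z_2,  H_2 = 0.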